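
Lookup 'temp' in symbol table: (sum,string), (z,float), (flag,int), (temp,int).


Lookup 'temp' → type int


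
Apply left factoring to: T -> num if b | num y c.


Common prefix: 'num'
Factored: T -> num T', T' -> if b | y c


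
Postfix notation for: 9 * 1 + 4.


Left to right (same or higher precedence on left)
Postfix: 9 1 * 4 +


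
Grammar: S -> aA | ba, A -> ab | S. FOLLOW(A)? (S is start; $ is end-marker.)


$ ∈ FOLLOW(S). For each A -> αBβ: add FIRST(β)\{ε} to FOLLOW(B); if β nullable, add FOLLOW(A).
FOLLOW(A) = {$}


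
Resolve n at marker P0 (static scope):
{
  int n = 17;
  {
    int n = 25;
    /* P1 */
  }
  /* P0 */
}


n declared in the same block as P0
n = 17


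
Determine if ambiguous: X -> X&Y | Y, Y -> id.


precedence layered via separate nonterminal Y: deterministic
Unambiguous


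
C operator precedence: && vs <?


'<' is relational (level 7); '&&' is logical AND (level 2)
Higher level binds tighter
'<' has higher precedence than '&&'


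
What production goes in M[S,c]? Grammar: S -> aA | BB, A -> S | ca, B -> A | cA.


For [S, c]: 'c' ∈ FIRST(BB)
Entry: S -> BB


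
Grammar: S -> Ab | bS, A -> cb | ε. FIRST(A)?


Per alternative of A: FIRST(cb) = {c}; FIRST(ε) = {ε}
FIRST(A) = {c, ε}


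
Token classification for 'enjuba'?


Pattern: letter/underscore followed by alphanumerics, not a keyword
Type: IDENTIFIER


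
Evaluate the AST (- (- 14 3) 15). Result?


Evaluate inner: (- 14 3) = 11
Evaluate root: (- 11 15) = -4
Result: -4


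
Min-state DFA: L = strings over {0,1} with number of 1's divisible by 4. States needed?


Track (count of 1) mod 4: states 0..3, accept at 0
Minimal DFA: 4 states


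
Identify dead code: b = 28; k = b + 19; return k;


b is read by k's definition; k is returned
No dead code


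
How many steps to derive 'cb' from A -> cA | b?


Derivation: A => cA => cb
Steps: 2


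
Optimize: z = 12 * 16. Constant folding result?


12 * 16 = 192 at compile time
Optimized: z = 192


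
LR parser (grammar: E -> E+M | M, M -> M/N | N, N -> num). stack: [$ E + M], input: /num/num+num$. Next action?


'/' can extend M; shift to build M -> M/N
Action: shift


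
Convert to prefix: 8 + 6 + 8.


left-to-right (same/higher precedence on left): tree is (+ (+ 8 6) 8)
Prefix: + + 8 6 8


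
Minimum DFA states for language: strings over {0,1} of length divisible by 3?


Track length mod 3: states 0..2, accept at 0
Minimal DFA: 3 states


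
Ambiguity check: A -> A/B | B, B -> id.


precedence layered via separate nonterminal B: deterministic
Unambiguous


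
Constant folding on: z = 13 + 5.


13 + 5 = 18 at compile time
Optimized: z = 18


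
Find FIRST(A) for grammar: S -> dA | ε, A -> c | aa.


Per alternative of A: FIRST(c) = {c}; FIRST(aa) = {a}
FIRST(A) = {a, c}


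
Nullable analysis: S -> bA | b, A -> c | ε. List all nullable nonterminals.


A nonterminal is nullable iff some alternative derives ε (directly, or every symbol in it is nullable)
Nullable: {A}


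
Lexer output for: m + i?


Scan left to right, longest-match per lexeme
Tokens: ID(m), OP(+), ID(i)


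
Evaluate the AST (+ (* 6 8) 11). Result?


Evaluate inner: (* 6 8) = 48
Evaluate root: (+ 48 11) = 59
Result: 59


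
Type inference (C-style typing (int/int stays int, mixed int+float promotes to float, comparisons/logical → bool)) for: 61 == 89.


Operand types: int == int
Rule: comparison yields bool
Result type: bool


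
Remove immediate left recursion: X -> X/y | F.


Left-recursive alternatives: X/y; non-recursive: F
Introduce X': X -> FX', X' -> /yX' | ε


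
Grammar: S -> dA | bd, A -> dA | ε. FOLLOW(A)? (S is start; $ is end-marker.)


$ ∈ FOLLOW(S). For each A -> αBβ: add FIRST(β)\{ε} to FOLLOW(B); if β nullable, add FOLLOW(A).
FOLLOW(A) = {$}


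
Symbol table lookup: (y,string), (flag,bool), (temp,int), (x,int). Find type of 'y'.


Lookup 'y' → type string


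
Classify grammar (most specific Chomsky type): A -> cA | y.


Right-linear: every RHS is a terminal or a terminal followed by one nonterminal
Classification: Type 3 (Regular)


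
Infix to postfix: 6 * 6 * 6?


Left to right (same or higher precedence on left)
Postfix: 6 6 * 6 *


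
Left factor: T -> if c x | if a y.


Common prefix: 'if'
Factored: T -> if T', T' -> c x | a y


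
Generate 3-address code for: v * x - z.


Break into single-operator statements:
t1 = v * x
t2 = t1 - z


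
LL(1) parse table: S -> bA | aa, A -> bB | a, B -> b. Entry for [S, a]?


For [S, a]: 'a' ∈ FIRST(aa)
Entry: S -> aa


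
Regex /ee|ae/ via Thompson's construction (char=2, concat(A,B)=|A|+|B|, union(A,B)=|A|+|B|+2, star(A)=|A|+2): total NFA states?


Syntax tree has 4 char leaf(s), 1 union(s), 0 star(s)
chars contribute 4×2 = 8; each union adds +2; each star adds +2
Total: 8 + 2 + 0 = 10 states


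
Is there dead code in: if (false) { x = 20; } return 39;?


condition is constant false, so the whole block is unreachable
Dead: 'if (false) { x = 20; }'


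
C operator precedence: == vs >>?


'>>' is shift (level 8); '==' is equality (level 6)
Higher level binds tighter
'>>' has higher precedence than '=='


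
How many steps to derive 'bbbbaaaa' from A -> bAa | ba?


Derivation: A => bAa => bbAaa => bbbAaaa => bbbbaaaa
Steps: 4


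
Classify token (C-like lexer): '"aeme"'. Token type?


Pattern: double-quoted sequence
Type: STRING_LITERAL


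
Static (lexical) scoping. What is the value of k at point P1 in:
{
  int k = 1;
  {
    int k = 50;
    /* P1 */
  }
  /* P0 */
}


k declared in the same block as P1
k = 50


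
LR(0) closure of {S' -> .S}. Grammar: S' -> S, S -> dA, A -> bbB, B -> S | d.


Start: S' -> .S
For each item with dot before a nonterminal B, add B -> .γ for every B-production
Closure: [S' -> .S, S -> .dA]


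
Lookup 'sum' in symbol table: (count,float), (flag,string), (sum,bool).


Lookup 'sum' → type bool


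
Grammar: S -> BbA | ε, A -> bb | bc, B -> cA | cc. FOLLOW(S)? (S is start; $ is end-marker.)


$ ∈ FOLLOW(S). For each A -> αBβ: add FIRST(β)\{ε} to FOLLOW(B); if β nullable, add FOLLOW(A).
FOLLOW(S) = {$}


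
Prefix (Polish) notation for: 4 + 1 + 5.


left-to-right (same/higher precedence on left): tree is (+ (+ 4 1) 5)
Prefix: + + 4 1 5


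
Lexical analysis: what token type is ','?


Pattern: delimiter/punctuation
Type: PUNCTUATION


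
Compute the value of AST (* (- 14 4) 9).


Evaluate inner: (- 14 4) = 10
Evaluate root: (* 10 9) = 90
Result: 90


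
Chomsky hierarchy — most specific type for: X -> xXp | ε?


Single nonterminal LHS, but x^n p^n is not regular
Classification: Type 2 (Context-Free)


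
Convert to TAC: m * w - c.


Break into single-operator statements:
t1 = m * w
t2 = t1 - c


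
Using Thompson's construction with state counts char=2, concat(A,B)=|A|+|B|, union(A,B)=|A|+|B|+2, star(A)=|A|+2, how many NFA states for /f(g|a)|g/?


Syntax tree has 4 char leaf(s), 2 union(s), 0 star(s)
chars contribute 4×2 = 8; each union adds +2; each star adds +2
Total: 8 + 4 + 0 = 12 states


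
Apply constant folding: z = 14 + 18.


14 + 18 = 32 at compile time
Optimized: z = 32


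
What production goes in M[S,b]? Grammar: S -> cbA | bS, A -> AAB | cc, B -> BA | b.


For [S, b]: 'b' ∈ FIRST(bS)
Entry: S -> bS


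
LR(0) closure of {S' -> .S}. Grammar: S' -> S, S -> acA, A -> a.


Start: S' -> .S
For each item with dot before a nonterminal B, add B -> .γ for every B-production
Closure: [S' -> .S, S -> .acA]


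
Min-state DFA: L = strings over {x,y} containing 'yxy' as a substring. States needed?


KMP-style automaton: 3 progress states + 1 absorbing accept = 4
Minimal DFA: 4 states


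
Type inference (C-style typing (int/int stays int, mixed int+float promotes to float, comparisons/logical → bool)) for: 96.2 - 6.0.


Operand types: float - float
Rule: mixed int/float promotes to float; int/int stays int
Result type: float


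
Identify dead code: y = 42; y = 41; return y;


first assignment to y is overwritten before any read
Dead: 'y = 42'


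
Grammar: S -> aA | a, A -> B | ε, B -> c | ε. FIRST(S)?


Per alternative of S: FIRST(aA) = {a}; FIRST(a) = {a}
FIRST(S) = {a}


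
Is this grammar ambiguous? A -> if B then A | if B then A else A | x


dangling else: 'if B then if B then x else x' parses two ways
Ambiguous


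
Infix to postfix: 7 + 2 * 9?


* has higher precedence, evaluate 2*9 first
Postfix: 7 2 9 * +


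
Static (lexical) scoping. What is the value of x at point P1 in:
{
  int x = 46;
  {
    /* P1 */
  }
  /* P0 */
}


P1's block does not declare x; resolves to the enclosing declaration at depth 0
x = 46


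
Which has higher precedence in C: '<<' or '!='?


'<<' is shift (level 8); '!=' is equality (level 6)
Higher level binds tighter
'<<' has higher precedence than '!='


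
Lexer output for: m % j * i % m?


Scan left to right, longest-match per lexeme
Tokens: ID(m), OP(%), ID(j), OP(*), ID(i), OP(%), ID(m)


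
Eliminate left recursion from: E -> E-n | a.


Left-recursive alternatives: E-n; non-recursive: a
Introduce E': E -> aE', E' -> -nE' | ε


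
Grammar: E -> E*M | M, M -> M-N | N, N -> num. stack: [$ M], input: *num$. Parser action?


lookahead ∉ {-} so M won't extend; reduce E -> M
Action: reduce (E -> M)


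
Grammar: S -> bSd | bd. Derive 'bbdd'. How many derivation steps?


Derivation: S => bSd => bbdd
Steps: 2


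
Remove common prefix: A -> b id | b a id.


Common prefix: 'b'
Factored: A -> b A', A' -> id | a id


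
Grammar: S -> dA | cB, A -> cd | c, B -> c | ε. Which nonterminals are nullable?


A nonterminal is nullable iff some alternative derives ε (directly, or every symbol in it is nullable)
Nullable: {B}


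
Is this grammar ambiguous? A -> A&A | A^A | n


'n&n^n' has two parse trees (no precedence encoded between & and ^)
Ambiguous


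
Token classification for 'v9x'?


Pattern: letter/underscore followed by alphanumerics, not a keyword
Type: IDENTIFIER


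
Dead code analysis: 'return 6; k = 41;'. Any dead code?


statement follows a return and is unreachable
Dead: 'k = 41'


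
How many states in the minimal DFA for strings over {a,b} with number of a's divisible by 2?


Track (count of a) mod 2: states 0..1, accept at 0
Minimal DFA: 2 states


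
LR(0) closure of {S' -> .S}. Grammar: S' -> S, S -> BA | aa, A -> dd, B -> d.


Start: S' -> .S
For each item with dot before a nonterminal B, add B -> .γ for every B-production
Closure: [S' -> .S, S -> .BA, S -> .aa, B -> .d]


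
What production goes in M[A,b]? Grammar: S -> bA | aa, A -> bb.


For [A, b]: 'b' ∈ FIRST(bb)
Entry: A -> bb


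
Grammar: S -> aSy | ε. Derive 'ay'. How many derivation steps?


Derivation: S => aSy => ay
Steps: 2


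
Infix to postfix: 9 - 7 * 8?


* has higher precedence, evaluate 7*8 first
Postfix: 9 7 8 * -


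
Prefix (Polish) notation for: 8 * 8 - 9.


left-to-right (same/higher precedence on left): tree is (- (* 8 8) 9)
Prefix: - * 8 8 9


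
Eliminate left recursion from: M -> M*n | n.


Left-recursive alternatives: M*n; non-recursive: n
Introduce M': M -> nM', M' -> *nM' | ε


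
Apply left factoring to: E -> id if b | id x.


Common prefix: 'id'
Factored: E -> id E', E' -> if b | x


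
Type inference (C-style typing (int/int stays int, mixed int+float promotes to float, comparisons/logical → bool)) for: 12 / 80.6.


Operand types: int / float
Rule: mixed int/float promotes to float; int/int stays int
Result type: float


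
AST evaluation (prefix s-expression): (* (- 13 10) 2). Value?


Evaluate inner: (- 13 10) = 3
Evaluate root: (* 3 2) = 6
Result: 6


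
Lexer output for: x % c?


Scan left to right, longest-match per lexeme
Tokens: ID(x), OP(%), ID(c)


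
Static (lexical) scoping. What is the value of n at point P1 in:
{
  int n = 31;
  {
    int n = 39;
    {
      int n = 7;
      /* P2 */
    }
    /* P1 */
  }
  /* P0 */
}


n declared in the same block as P1
n = 39


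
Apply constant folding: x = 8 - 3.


8 - 3 = 5 at compile time
Optimized: x = 5


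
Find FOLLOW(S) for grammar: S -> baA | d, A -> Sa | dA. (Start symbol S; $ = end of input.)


$ ∈ FOLLOW(S). For each A -> αBβ: add FIRST(β)\{ε} to FOLLOW(B); if β nullable, add FOLLOW(A).
FOLLOW(S) = {$, a}


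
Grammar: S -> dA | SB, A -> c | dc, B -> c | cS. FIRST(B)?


Per alternative of B: FIRST(c) = {c}; FIRST(cS) = {c}
FIRST(B) = {c}


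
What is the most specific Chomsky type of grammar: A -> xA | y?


Right-linear: every RHS is a terminal or a terminal followed by one nonterminal
Classification: Type 3 (Regular)


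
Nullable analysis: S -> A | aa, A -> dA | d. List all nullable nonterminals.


A nonterminal is nullable iff some alternative derives ε (directly, or every symbol in it is nullable)
Nullable: {}


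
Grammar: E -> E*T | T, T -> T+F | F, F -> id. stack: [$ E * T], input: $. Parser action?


handle 'E*T' on top; lookahead ∈ FOLLOW(E) = {*, $}
Action: reduce (E -> E*T)


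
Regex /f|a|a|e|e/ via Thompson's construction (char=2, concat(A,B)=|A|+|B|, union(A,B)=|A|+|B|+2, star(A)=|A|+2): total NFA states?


Syntax tree has 5 char leaf(s), 4 union(s), 0 star(s)
chars contribute 5×2 = 10; each union adds +2; each star adds +2
Total: 10 + 8 + 0 = 18 states


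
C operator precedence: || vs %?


'%' is multiplicative (level 10); '||' is logical OR (level 1)
Higher level binds tighter
'%' has higher precedence than '||'


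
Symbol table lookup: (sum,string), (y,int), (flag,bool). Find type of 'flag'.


Lookup 'flag' → type bool


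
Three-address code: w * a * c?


Break into single-operator statements:
t1 = w * a
t2 = t1 * c


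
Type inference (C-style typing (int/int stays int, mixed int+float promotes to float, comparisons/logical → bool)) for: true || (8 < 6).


Operand types: bool || bool
Rule: logical operators take bool operands and yield bool
Result type: bool


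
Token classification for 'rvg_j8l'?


Pattern: letter/underscore followed by alphanumerics, not a keyword
Type: IDENTIFIER


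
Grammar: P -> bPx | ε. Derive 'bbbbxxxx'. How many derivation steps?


Derivation: P => bPx => bbPxx => bbbPxxx => bbbbPxxxx => bbbbxxxx
Steps: 5


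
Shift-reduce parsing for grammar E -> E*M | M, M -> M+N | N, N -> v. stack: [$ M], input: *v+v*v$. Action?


lookahead ∉ {+} so M won't extend; reduce E -> M
Action: reduce (E -> M)


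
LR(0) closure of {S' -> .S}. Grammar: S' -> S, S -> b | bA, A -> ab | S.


Start: S' -> .S
For each item with dot before a nonterminal B, add B -> .γ for every B-production
Closure: [S' -> .S, S -> .b, S -> .bA]


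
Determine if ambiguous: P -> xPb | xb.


balanced x^n…b^n: each string has a unique parse
Unambiguous


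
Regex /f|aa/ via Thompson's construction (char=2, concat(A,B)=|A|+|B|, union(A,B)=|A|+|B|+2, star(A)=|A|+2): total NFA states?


Syntax tree has 3 char leaf(s), 1 union(s), 0 star(s)
chars contribute 3×2 = 6; each union adds +2; each star adds +2
Total: 6 + 2 + 0 = 8 states


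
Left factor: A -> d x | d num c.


Common prefix: 'd'
Factored: A -> d A', A' -> x | num c


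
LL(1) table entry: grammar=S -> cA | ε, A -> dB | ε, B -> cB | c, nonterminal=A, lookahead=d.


For [A, d]: 'd' ∈ FIRST(dB)
Entry: A -> dB


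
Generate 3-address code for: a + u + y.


Break into single-operator statements:
t1 = a + u
t2 = t1 + y


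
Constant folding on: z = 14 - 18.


14 - 18 = -4 at compile time
Optimized: z = -4


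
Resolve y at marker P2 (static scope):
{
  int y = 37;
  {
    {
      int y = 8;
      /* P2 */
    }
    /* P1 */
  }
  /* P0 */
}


y declared in the same block as P2
y = 8


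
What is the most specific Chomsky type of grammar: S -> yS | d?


Right-linear: every RHS is a terminal or a terminal followed by one nonterminal
Classification: Type 3 (Regular)


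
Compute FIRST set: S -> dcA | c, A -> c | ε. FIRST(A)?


Per alternative of A: FIRST(c) = {c}; FIRST(ε) = {ε}
FIRST(A) = {c, ε}


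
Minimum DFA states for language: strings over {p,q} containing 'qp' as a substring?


KMP-style automaton: 2 progress states + 1 absorbing accept = 3
Minimal DFA: 3 states


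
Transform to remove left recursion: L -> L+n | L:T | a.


Left-recursive alternatives: L+n, L:T; non-recursive: a
Introduce L': L -> aL', L' -> +nL' | :TL' | ε


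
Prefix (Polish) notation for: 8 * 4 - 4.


left-to-right (same/higher precedence on left): tree is (- (* 8 4) 4)
Prefix: - * 8 4 4


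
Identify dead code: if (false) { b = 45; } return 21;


condition is constant false, so the whole block is unreachable
Dead: 'if (false) { b = 45; }'


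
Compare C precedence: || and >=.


'>=' is relational (level 7); '||' is logical OR (level 1)
Higher level binds tighter
'>=' has higher precedence than '||'


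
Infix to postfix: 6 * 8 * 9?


Left to right (same or higher precedence on left)
Postfix: 6 8 * 9 *


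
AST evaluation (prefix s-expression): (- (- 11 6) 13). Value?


Evaluate inner: (- 11 6) = 5
Evaluate root: (- 5 13) = -8
Result: -8


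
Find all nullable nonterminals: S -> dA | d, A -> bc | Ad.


A nonterminal is nullable iff some alternative derives ε (directly, or every symbol in it is nullable)
Nullable: {}


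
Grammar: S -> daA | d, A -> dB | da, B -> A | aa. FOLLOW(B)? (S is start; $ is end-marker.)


$ ∈ FOLLOW(S). For each A -> αBβ: add FIRST(β)\{ε} to FOLLOW(B); if β nullable, add FOLLOW(A).
FOLLOW(B) = {$}


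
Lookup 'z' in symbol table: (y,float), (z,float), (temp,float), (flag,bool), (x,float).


Lookup 'z' → type float


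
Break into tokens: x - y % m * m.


Scan left to right, longest-match per lexeme
Tokens: ID(x), OP(-), ID(y), OP(%), ID(m), OP(*), ID(m)


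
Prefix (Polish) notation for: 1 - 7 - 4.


left-to-right (same/higher precedence on left): tree is (- (- 1 7) 4)
Prefix: - - 1 7 4


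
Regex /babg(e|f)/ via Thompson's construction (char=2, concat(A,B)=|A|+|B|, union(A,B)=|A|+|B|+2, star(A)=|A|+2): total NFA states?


Syntax tree has 6 char leaf(s), 1 union(s), 0 star(s)
chars contribute 6×2 = 12; each union adds +2; each star adds +2
Total: 12 + 2 + 0 = 14 states


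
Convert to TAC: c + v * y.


Break into single-operator statements:
t1 = v * y
t2 = c + t1


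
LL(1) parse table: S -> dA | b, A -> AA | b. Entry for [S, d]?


For [S, d]: 'd' ∈ FIRST(dA)
Entry: S -> dA


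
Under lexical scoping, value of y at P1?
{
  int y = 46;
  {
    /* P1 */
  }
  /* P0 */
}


P1's block does not declare y; resolves to the enclosing declaration at depth 0
y = 46


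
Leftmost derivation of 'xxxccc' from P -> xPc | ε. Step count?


Derivation: P => xPc => xxPcc => xxxPccc => xxxccc
Steps: 4


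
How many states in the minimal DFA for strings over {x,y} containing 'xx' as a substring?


KMP-style automaton: 2 progress states + 1 absorbing accept = 3
Minimal DFA: 3 states


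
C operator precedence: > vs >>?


'>>' is shift (level 8); '>' is relational (level 7)
Higher level binds tighter
'>>' has higher precedence than '>'


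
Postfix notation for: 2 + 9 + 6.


Left to right (same or higher precedence on left)
Postfix: 2 9 + 6 +


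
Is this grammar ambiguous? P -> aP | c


right-linear, alternatives start with distinct terminals 'a' vs 'c': unique leftmost derivation
Unambiguous


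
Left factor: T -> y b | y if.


Common prefix: 'y'
Factored: T -> y T', T' -> b | if


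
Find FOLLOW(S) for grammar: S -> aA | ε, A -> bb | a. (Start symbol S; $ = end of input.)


$ ∈ FOLLOW(S). For each A -> αBβ: add FIRST(β)\{ε} to FOLLOW(B); if β nullable, add FOLLOW(A).
FOLLOW(S) = {$}


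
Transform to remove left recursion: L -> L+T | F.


Left-recursive alternatives: L+T; non-recursive: F
Introduce L': L -> FL', L' -> +TL' | ε


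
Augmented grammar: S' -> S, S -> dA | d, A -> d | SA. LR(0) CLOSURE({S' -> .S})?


Start: S' -> .S
For each item with dot before a nonterminal B, add B -> .γ for every B-production
Closure: [S' -> .S, S -> .dA, S -> .d]


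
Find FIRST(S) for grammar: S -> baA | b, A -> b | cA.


Per alternative of S: FIRST(baA) = {b}; FIRST(b) = {b}
FIRST(S) = {b}


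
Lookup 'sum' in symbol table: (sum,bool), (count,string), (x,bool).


Lookup 'sum' → type bool


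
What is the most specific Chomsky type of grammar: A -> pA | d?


Right-linear: every RHS is a terminal or a terminal followed by one nonterminal
Classification: Type 3 (Regular)


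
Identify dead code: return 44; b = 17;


statement follows a return and is unreachable
Dead: 'b = 17'


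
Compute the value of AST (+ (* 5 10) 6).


Evaluate inner: (* 5 10) = 50
Evaluate root: (+ 50 6) = 56
Result: 56


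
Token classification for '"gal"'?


Pattern: double-quoted sequence
Type: STRING_LITERAL


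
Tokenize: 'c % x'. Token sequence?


Scan left to right, longest-match per lexeme
Tokens: ID(c), OP(%), ID(x)


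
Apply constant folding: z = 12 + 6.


12 + 6 = 18 at compile time
Optimized: z = 18


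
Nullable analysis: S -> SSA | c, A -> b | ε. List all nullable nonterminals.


A nonterminal is nullable iff some alternative derives ε (directly, or every symbol in it is nullable)
Nullable: {A}


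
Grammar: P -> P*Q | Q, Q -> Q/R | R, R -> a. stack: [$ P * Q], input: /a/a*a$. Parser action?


'/' can extend Q; shift to build Q -> Q/R
Action: shift


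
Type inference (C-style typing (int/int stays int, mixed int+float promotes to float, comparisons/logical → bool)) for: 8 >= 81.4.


Operand types: int >= float
Rule: comparison yields bool
Result type: bool


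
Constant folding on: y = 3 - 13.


3 - 13 = -10 at compile time
Optimized: y = -10


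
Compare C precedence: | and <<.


'<<' is shift (level 8); '|' is bitwise OR (level 3)
Higher level binds tighter
'<<' has higher precedence than '|'


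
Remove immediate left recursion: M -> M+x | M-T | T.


Left-recursive alternatives: M+x, M-T; non-recursive: T
Introduce M': M -> TM', M' -> +xM' | -TM' | ε


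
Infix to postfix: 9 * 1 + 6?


Left to right (same or higher precedence on left)
Postfix: 9 1 * 6 +


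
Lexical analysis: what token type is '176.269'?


Pattern: digits with a decimal point
Type: FLOAT_LITERAL


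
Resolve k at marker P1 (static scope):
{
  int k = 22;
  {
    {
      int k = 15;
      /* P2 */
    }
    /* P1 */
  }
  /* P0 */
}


P1's block does not declare k; resolves to the enclosing declaration at depth 0
k = 22


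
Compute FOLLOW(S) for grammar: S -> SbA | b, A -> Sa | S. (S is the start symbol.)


$ ∈ FOLLOW(S). For each A -> αBβ: add FIRST(β)\{ε} to FOLLOW(B); if β nullable, add FOLLOW(A).
FOLLOW(S) = {$, a, b}


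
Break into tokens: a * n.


Scan left to right, longest-match per lexeme
Tokens: ID(a), OP(*), ID(n)


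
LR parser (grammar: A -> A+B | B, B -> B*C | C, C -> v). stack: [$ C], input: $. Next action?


'C' (not preceded by B*) is the handle for B -> C
Action: reduce (B -> C)


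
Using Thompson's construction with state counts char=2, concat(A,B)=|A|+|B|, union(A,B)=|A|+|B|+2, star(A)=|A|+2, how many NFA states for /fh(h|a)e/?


Syntax tree has 5 char leaf(s), 1 union(s), 0 star(s)
chars contribute 5×2 = 10; each union adds +2; each star adds +2
Total: 10 + 2 + 0 = 12 states


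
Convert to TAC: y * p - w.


Break into single-operator statements:
t1 = y * p
t2 = t1 - w


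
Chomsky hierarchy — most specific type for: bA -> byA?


LHS has context (more than one symbol) and |LHS| ≤ |RHS|
Classification: Type 1 (Context-Sensitive)


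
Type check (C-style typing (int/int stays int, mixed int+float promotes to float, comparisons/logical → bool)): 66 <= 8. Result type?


Operand types: int <= int
Rule: comparison yields bool
Result type: bool


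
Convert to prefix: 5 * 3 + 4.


left-to-right (same/higher precedence on left): tree is (+ (* 5 3) 4)
Prefix: + * 5 3 4


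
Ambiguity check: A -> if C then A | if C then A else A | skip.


dangling else: 'if C then if C then skip else skip' parses two ways
Ambiguous


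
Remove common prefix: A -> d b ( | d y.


Common prefix: 'd'
Factored: A -> d A', A' -> b ( | y


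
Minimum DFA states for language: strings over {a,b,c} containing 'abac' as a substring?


KMP-style automaton: 4 progress states + 1 absorbing accept = 5
Minimal DFA: 5 states


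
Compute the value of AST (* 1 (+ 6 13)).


Evaluate inner: (+ 6 13) = 19
Evaluate root: (* 1 19) = 19
Result: 19


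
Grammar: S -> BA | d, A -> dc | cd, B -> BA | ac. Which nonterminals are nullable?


A nonterminal is nullable iff some alternative derives ε (directly, or every symbol in it is nullable)
Nullable: {}


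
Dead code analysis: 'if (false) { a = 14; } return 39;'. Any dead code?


condition is constant false, so the whole block is unreachable
Dead: 'if (false) { a = 14; }'


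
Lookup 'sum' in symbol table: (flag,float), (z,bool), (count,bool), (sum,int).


Lookup 'sum' → type int


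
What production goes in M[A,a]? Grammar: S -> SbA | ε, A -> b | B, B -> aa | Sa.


For [A, a]: 'a' ∈ FIRST(B)
Entry: A -> B


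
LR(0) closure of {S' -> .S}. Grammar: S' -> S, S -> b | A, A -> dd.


Start: S' -> .S
For each item with dot before a nonterminal B, add B -> .γ for every B-production
Closure: [S' -> .S, S -> .b, S -> .A, A -> .dd]


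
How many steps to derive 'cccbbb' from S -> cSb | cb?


Derivation: S => cSb => ccSbb => cccbbb
Steps: 3


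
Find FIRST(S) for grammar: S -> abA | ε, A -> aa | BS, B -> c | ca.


Per alternative of S: FIRST(abA) = {a}; FIRST(ε) = {ε}
FIRST(S) = {a, ε}


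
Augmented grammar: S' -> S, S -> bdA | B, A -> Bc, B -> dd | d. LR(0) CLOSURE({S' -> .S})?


Start: S' -> .S
For each item with dot before a nonterminal B, add B -> .γ for every B-production
Closure: [S' -> .S, S -> .bdA, S -> .B, B -> .dd, B -> .d]


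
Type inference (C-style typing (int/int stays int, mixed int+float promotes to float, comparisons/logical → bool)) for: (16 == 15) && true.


Operand types: bool && bool
Rule: logical operators take bool operands and yield bool
Result type: bool


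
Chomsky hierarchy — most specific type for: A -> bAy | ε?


Single nonterminal LHS, but b^n y^n is not regular
Classification: Type 2 (Context-Free)


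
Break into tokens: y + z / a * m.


Scan left to right, longest-match per lexeme
Tokens: ID(y), OP(+), ID(z), OP(/), ID(a), OP(*), ID(m)


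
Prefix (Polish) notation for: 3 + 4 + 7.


left-to-right (same/higher precedence on left): tree is (+ (+ 3 4) 7)
Prefix: + + 3 4 7


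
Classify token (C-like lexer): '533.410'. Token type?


Pattern: digits with a decimal point
Type: FLOAT_LITERAL


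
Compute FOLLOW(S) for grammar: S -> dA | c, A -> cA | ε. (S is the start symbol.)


$ ∈ FOLLOW(S). For each A -> αBβ: add FIRST(β)\{ε} to FOLLOW(B); if β nullable, add FOLLOW(A).
FOLLOW(S) = {$}


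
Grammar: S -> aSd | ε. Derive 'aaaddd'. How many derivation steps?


Derivation: S => aSd => aaSdd => aaaSddd => aaaddd
Steps: 4


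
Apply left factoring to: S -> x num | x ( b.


Common prefix: 'x'
Factored: S -> x S', S' -> num | ( b


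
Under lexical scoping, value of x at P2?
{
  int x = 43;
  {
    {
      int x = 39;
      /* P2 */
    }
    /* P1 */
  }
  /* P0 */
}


x declared in the same block as P2
x = 39


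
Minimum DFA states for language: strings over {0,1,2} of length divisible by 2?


Track length mod 2: states 0..1, accept at 0
Minimal DFA: 2 states


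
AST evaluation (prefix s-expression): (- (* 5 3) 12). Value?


Evaluate inner: (* 5 3) = 15
Evaluate root: (- 15 12) = 3
Result: 3


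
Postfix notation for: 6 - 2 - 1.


Left to right (same or higher precedence on left)
Postfix: 6 2 - 1 -


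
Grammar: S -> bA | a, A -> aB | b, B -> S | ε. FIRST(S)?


Per alternative of S: FIRST(bA) = {b}; FIRST(a) = {a}
FIRST(S) = {a, b}


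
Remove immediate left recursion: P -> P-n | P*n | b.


Left-recursive alternatives: P-n, P*n; non-recursive: b
Introduce P': P -> bP', P' -> -nP' | *nP' | ε


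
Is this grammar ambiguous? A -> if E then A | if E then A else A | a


dangling else: 'if E then if E then a else a' parses two ways
Ambiguous


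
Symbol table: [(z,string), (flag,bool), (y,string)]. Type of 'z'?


Lookup 'z' → type string


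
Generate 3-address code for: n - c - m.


Break into single-operator statements:
t1 = n - c
t2 = t1 - m


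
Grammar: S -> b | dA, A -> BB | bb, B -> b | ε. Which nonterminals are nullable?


A nonterminal is nullable iff some alternative derives ε (directly, or every symbol in it is nullable)
Nullable: {A, B}


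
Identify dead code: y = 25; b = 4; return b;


y is assigned but never read
Dead: 'y = 25'


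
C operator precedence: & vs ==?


'==' is equality (level 6); '&' is bitwise AND (level 5)
Higher level binds tighter
'==' has higher precedence than '&'


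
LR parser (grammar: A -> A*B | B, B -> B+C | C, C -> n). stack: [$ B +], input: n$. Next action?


no handle; shift 'n'
Action: shift


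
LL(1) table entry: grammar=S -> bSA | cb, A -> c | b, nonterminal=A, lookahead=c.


For [A, c]: 'c' ∈ FIRST(c)
Entry: A -> c


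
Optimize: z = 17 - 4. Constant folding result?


17 - 4 = 13 at compile time
Optimized: z = 13


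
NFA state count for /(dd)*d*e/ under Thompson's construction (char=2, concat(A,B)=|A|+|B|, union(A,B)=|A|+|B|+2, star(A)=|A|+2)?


Syntax tree has 4 char leaf(s), 0 union(s), 2 star(s)
chars contribute 4×2 = 8; each union adds +2; each star adds +2
Total: 8 + 0 + 4 = 12 states


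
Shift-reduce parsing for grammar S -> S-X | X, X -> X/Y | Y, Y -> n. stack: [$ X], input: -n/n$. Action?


lookahead ∉ {/} so X won't extend; reduce S -> X
Action: reduce (S -> X)


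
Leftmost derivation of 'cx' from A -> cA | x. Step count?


Derivation: A => cA => cx
Steps: 2


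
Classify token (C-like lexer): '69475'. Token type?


Pattern: digits only
Type: INTEGER_LITERAL


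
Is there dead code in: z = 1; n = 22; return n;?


z is assigned but never read
Dead: 'z = 1'


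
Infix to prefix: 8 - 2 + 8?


left-to-right (same/higher precedence on left): tree is (+ (- 8 2) 8)
Prefix: + - 8 2 8


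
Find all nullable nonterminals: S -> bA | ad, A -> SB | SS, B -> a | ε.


A nonterminal is nullable iff some alternative derives ε (directly, or every symbol in it is nullable)
Nullable: {B}


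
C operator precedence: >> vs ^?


'>>' is shift (level 8); '^' is bitwise XOR (level 4)
Higher level binds tighter
'>>' has higher precedence than '^'


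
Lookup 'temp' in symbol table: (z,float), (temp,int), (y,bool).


Lookup 'temp' → type int


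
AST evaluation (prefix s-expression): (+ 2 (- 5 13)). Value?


Evaluate inner: (- 5 13) = -8
Evaluate root: (+ 2 -8) = -6
Result: -6


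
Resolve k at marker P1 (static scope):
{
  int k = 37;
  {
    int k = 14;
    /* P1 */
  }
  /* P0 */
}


k declared in the same block as P1
k = 14


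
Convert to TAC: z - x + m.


Break into single-operator statements:
t1 = z - x
t2 = t1 + m


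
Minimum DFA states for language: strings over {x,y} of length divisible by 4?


Track length mod 4: states 0..3, accept at 0
Minimal DFA: 4 states


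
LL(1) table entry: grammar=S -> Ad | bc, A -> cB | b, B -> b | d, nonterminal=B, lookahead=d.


For [B, d]: 'd' ∈ FIRST(d)
Entry: B -> d


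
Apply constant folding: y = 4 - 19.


4 - 19 = -15 at compile time
Optimized: y = -15


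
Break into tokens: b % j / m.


Scan left to right, longest-match per lexeme
Tokens: ID(b), OP(%), ID(j), OP(/), ID(m)


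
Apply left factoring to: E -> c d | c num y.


Common prefix: 'c'
Factored: E -> c E', E' -> d | num y


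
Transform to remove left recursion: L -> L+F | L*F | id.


Left-recursive alternatives: L+F, L*F; non-recursive: id
Introduce L': L -> idL', L' -> +FL' | *FL' | ε


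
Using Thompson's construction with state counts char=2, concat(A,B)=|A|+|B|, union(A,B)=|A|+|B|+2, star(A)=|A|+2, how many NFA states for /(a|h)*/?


Syntax tree has 2 char leaf(s), 1 union(s), 1 star(s)
chars contribute 2×2 = 4; each union adds +2; each star adds +2
Total: 4 + 2 + 2 = 8 states


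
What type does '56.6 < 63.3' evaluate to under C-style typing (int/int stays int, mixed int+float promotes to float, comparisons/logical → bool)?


Operand types: float < float
Rule: comparison yields bool
Result type: bool


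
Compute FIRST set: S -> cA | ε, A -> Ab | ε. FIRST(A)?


Per alternative of A: FIRST(Ab) = {b}; FIRST(ε) = {ε}
FIRST(A) = {b, ε}


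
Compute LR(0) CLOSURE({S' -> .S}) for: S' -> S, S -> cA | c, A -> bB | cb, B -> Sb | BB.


Start: S' -> .S
For each item with dot before a nonterminal B, add B -> .γ for every B-production
Closure: [S' -> .S, S -> .cA, S -> .c]


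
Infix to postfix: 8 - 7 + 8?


Left to right (same or higher precedence on left)
Postfix: 8 7 - 8 +


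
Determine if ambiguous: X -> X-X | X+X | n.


'n-n+n' has two parse trees (no precedence encoded between - and +)
Ambiguous


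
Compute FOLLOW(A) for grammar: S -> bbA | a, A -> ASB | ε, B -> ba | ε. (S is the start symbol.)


$ ∈ FOLLOW(S). For each A -> αBβ: add FIRST(β)\{ε} to FOLLOW(B); if β nullable, add FOLLOW(A).
FOLLOW(A) = {$, a, b}


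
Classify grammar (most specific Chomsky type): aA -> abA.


LHS has context (more than one symbol) and |LHS| ≤ |RHS|
Classification: Type 1 (Context-Sensitive)


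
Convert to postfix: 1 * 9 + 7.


Left to right (same or higher precedence on left)
Postfix: 1 9 * 7 +


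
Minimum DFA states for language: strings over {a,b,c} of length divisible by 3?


Track length mod 3: states 0..2, accept at 0
Minimal DFA: 3 states


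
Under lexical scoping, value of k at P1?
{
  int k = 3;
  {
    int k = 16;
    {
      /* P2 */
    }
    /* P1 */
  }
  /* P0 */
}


k declared in the same block as P1
k = 16


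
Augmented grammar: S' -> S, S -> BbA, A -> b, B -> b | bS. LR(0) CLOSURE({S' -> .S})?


Start: S' -> .S
For each item with dot before a nonterminal B, add B -> .γ for every B-production
Closure: [S' -> .S, S -> .BbA, B -> .b, B -> .bS]


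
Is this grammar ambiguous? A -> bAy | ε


balanced b^n…y^n: each string has a unique parse
Unambiguous


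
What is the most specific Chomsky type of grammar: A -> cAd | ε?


Single nonterminal LHS, but c^n d^n is not regular
Classification: Type 2 (Context-Free)


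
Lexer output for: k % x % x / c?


Scan left to right, longest-match per lexeme
Tokens: ID(k), OP(%), ID(x), OP(%), ID(x), OP(/), ID(c)


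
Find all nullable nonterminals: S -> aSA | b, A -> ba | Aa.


A nonterminal is nullable iff some alternative derives ε (directly, or every symbol in it is nullable)
Nullable: {}


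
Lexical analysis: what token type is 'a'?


Pattern: letter/underscore followed by alphanumerics, not a keyword
Type: IDENTIFIER


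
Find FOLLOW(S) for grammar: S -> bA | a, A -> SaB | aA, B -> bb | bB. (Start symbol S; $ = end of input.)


$ ∈ FOLLOW(S). For each A -> αBβ: add FIRST(β)\{ε} to FOLLOW(B); if β nullable, add FOLLOW(A).
FOLLOW(S) = {$, a}


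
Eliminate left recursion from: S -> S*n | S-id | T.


Left-recursive alternatives: S*n, S-id; non-recursive: T
Introduce S': S -> TS', S' -> *nS' | -idS' | ε


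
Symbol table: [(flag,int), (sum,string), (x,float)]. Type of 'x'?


Lookup 'x' → type float


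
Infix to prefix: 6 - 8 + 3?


left-to-right (same/higher precedence on left): tree is (+ (- 6 8) 3)
Prefix: + - 6 8 3


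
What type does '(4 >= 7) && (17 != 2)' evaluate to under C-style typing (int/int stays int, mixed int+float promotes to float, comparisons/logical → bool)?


Operand types: bool && bool
Rule: logical operators take bool operands and yield bool
Result type: bool


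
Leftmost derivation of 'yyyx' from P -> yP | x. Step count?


Derivation: P => yP => yyP => yyyP => yyyx
Steps: 4


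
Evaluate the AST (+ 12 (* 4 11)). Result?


Evaluate inner: (* 4 11) = 44
Evaluate root: (+ 12 44) = 56
Result: 56


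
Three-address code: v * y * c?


Break into single-operator statements:
t1 = v * y
t2 = t1 * c


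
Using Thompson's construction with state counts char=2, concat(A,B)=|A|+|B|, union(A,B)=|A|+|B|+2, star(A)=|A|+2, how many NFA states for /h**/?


Syntax tree has 1 char leaf(s), 0 union(s), 2 star(s)
chars contribute 1×2 = 2; each union adds +2; each star adds +2
Total: 2 + 0 + 4 = 6 states


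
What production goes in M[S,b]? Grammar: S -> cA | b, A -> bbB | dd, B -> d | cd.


For [S, b]: 'b' ∈ FIRST(b)
Entry: S -> b


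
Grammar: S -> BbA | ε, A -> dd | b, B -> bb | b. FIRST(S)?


Per alternative of S: FIRST(BbA) = {b}; FIRST(ε) = {ε}
FIRST(S) = {b, ε}


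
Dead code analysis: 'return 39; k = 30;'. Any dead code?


statement follows a return and is unreachable
Dead: 'k = 30'


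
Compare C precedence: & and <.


'<' is relational (level 7); '&' is bitwise AND (level 5)
Higher level binds tighter
'<' has higher precedence than '&'


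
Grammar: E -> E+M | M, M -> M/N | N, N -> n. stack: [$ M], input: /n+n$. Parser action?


shift '/' to continue M -> M/N
Action: shift


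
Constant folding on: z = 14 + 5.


14 + 5 = 19 at compile time
Optimized: z = 19


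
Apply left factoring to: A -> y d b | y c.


Common prefix: 'y'
Factored: A -> y A', A' -> d b | c


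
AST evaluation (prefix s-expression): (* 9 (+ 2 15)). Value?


Evaluate inner: (+ 2 15) = 17
Evaluate root: (* 9 17) = 153
Result: 153


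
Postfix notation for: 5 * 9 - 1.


Left to right (same or higher precedence on left)
Postfix: 5 9 * 1 -


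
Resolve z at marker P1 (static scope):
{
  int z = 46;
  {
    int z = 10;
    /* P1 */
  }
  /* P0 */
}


z declared in the same block as P1
z = 10


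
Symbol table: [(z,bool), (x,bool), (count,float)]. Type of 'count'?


Lookup 'count' → type float


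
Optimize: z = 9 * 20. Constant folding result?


9 * 20 = 180 at compile time
Optimized: z = 180


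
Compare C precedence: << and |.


'<<' is shift (level 8); '|' is bitwise OR (level 3)
Higher level binds tighter
'<<' has higher precedence than '|'


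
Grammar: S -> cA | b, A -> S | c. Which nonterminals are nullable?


A nonterminal is nullable iff some alternative derives ε (directly, or every symbol in it is nullable)
Nullable: {}


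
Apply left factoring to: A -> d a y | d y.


Common prefix: 'd'
Factored: A -> d A', A' -> a y | y


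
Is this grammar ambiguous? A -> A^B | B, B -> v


precedence layered via separate nonterminal B: deterministic
Unambiguous
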